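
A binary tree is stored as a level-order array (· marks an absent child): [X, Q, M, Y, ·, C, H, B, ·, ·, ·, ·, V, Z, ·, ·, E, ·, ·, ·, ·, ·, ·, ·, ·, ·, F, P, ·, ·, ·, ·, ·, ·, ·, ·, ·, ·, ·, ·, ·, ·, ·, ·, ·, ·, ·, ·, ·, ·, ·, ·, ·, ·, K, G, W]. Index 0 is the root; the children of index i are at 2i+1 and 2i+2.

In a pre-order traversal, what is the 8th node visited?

Pre-order visits the node, then its left subtree, then its right subtree.
Visit X.
At X: go left to Q.
  Visit Q.
  At Q: go left to Y.
    Visit Y.
    At Y: go left to B.
      Visit B.
      At B: no left child.
      At B: go right to E.
        E is a leaf — visit E.
    At Y: no right child.
  At Q: no right child.
At X: go right to M.
  Visit M.
  At M: go left to C.
    Visit C.
    At C: no left child.
    At C: go right to V.
      Visit V.
      At V: no left child.
      At V: go right to F.
        Visit F.
        At F: no left child.
        At F: go right to K.
          K is a leaf — visit K.
  At M: go right to H.
    Visit H.
    At H: go left to Z.
      Visit Z.
      At Z: go left to P.
        Visit P.
        At P: go left to G.
          G is a leaf — visit G.
        At P: go right to W.
          W is a leaf — visit W.
      At Z: no right child.
    At H: no right child.
Full pre-order sequence: X, Q, Y, B, E, M, C, V, F, K, H, Z, P, G, W.

V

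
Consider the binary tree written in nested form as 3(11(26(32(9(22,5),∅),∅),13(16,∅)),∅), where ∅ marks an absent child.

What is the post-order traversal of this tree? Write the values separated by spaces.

22 5 9 32 26 16 13 11 3

Post-order visits the left subtree, then the right subtree, then the node.
At 3: go left to 11.
  At 11: go left to 26.
    At 26: go left to 32.
      At 32: go left to 9.
        At 9: go left to 22.
          22 is a leaf — visit 22.
        At 9: go right to 5.
          5 is a leaf — visit 5.
        Visit 9.
      At 32: no right child.
      Visit 32.
    At 26: no right child.
    Visit 26.
  At 11: go right to 13.
    At 13: go left to 16.
      16 is a leaf — visit 16.
    At 13: no right child.
    Visit 13.
  Visit 11.
At 3: no right child.
Visit 3.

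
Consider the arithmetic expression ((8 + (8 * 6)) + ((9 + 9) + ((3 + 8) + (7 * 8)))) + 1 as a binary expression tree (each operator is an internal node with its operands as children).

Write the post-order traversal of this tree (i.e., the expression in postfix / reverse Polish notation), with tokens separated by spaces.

Post-order on an expression tree gives postfix notation: for each operator, emit left operand, right operand, then the operator.

8 8 6 * + 9 9 + 3 8 + 7 8 * + + + 1 +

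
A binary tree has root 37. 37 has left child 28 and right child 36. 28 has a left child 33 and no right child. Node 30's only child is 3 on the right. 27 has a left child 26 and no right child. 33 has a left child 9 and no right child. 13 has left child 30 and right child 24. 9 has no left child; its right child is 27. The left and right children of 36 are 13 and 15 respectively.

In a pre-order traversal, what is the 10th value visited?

3

Pre-order visits the node, then its left subtree, then its right subtree.
Visit 37.
At 37: go left to 28.
  Visit 28.
  At 28: go left to 33.
    Visit 33.
    At 33: go left to 9.
      Visit 9.
      At 9: no left child.
      At 9: go right to 27.
        Visit 27.
        At 27: go left to 26.
          26 is a leaf — visit 26.
        At 27: no right child.
    At 33: no right child.
  At 28: no right child.
At 37: go right to 36.
  Visit 36.
  At 36: go left to 13.
    Visit 13.
    At 13: go left to 30.
      Visit 30.
      At 30: no left child.
      At 30: go right to 3.
        3 is a leaf — visit 3.
    At 13: go right to 24.
      24 is a leaf — visit 24.
  At 36: go right to 15.
    15 is a leaf — visit 15.
Full pre-order sequence: 37, 28, 33, 9, 27, 26, 36, 13, 30, 3, 24, 15.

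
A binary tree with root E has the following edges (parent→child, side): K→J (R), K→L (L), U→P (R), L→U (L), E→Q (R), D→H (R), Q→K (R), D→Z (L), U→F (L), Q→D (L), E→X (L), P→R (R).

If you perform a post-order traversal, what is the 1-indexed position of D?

Post-order visits the left subtree, then the right subtree, then the node.
At E: go left to X.
  X is a leaf — visit X.
At E: go right to Q.
  At Q: go left to D.
    At D: go left to Z.
      Z is a leaf — visit Z.
    At D: go right to H.
      H is a leaf — visit H.
    Visit D.
  At Q: go right to K.
    At K: go left to L.
      At L: go left to U.
        At U: go left to F.
          F is a leaf — visit F.
        At U: go right to P.
          At P: no left child.
          At P: go right to R.
            R is a leaf — visit R.
          Visit P.
        Visit U.
      At L: no right child.
      Visit L.
    At K: go right to J.
      J is a leaf — visit J.
    Visit K.
  Visit Q.
Visit E.
Full post-order sequence: X, Z, H, D, F, R, P, U, L, J, K, Q, E.

4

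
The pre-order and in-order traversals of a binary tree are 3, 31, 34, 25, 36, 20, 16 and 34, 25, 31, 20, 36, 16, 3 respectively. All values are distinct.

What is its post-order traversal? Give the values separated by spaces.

The first element of pre-order is the root; it splits in-order into left and right subtrees.
Root 3: left subtree has 6 nodes {34, 25, 31, 20, 36, 16}, right has 0 { }.
  Root 31: left subtree has 2 nodes {34, 25}, right has 3 {20, 36, 16}.
    Root 34: left subtree has 0 nodes { }, right has 1 {25}.
    Root 36: left subtree has 1 node {20}, right has 1 {16}.

25 34 20 16 36 31 3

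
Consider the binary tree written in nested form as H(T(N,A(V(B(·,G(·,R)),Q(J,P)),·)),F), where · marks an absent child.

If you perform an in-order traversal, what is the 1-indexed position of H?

In-order visits the left subtree, then the node, then the right subtree.
At H: go left to T.
  At T: go left to N.
    N is a leaf — visit N.
  Visit T.
  At T: go right to A.
    At A: go left to V.
      At V: go left to B.
        At B: no left child.
        Visit B.
        At B: go right to G.
          At G: no left child.
          Visit G.
          At G: go right to R.
            R is a leaf — visit R.
      Visit V.
      At V: go right to Q.
        At Q: go left to J.
          J is a leaf — visit J.
        Visit Q.
        At Q: go right to P.
          P is a leaf — visit P.
    Visit A.
    At A: no right child.
Visit H.
At H: go right to F.
  F is a leaf — visit F.
Full in-order sequence: N, T, B, G, R, V, J, Q, P, A, H, F.

11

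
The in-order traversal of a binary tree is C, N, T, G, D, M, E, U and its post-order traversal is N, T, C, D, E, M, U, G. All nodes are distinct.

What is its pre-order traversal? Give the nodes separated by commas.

G, C, T, N, U, M, D, E

The last element of post-order is the root; it splits in-order into left and right subtrees.
Root G: left subtree has 3 nodes {C, N, T}, right has 4 {D, M, E, U}.
  Root C: left subtree has 0 nodes { }, right has 2 {N, T}.
    Root T: left subtree has 1 node {N}, right has 0 { }.
  Root U: left subtree has 3 nodes {D, M, E}, right has 0 { }.
    Root M: left subtree has 1 node {D}, right has 1 {E}.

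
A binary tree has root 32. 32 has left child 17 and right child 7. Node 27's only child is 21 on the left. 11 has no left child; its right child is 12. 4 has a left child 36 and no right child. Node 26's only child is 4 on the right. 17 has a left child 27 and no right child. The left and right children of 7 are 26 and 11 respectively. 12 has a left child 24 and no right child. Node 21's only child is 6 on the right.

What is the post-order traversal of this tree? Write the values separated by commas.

Post-order visits the left subtree, then the right subtree, then the node.
At 32: go left to 17.
  At 17: go left to 27.
    At 27: go left to 21.
      At 21: no left child.
      At 21: go right to 6.
        6 is a leaf — visit 6.
      Visit 21.
    At 27: no right child.
    Visit 27.
  At 17: no right child.
  Visit 17.
At 32: go right to 7.
  At 7: go left to 26.
    At 26: no left child.
    At 26: go right to 4.
      At 4: go left to 36.
        36 is a leaf — visit 36.
      At 4: no right child.
      Visit 4.
    Visit 26.
  At 7: go right to 11.
    At 11: no left child.
    At 11: go right to 12.
      At 12: go left to 24.
        24 is a leaf — visit 24.
      At 12: no right child.
      Visit 12.
    Visit 11.
  Visit 7.
Visit 32.

6, 21, 27, 17, 36, 4, 26, 24, 12, 11, 7, 32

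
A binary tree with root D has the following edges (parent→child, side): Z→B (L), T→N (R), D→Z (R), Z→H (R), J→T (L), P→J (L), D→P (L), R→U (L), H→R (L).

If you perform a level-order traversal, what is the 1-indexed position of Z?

3

Level-order visits nodes level by level from the root, left to right within each level.
Level 0: D
Level 1: P, Z
Level 2: J, B, H
Level 3: T, R
Level 4: N, U
Full level-order sequence: D, P, Z, J, B, H, T, R, N, U.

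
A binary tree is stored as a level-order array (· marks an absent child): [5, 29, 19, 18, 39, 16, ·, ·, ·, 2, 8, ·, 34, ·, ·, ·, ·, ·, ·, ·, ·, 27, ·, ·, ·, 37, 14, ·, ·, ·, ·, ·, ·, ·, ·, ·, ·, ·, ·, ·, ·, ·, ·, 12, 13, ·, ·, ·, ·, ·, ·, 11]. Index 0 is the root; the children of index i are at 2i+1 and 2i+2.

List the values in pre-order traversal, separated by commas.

Pre-order visits the node, then its left subtree, then its right subtree.
Visit 5.
At 5: go left to 29.
  Visit 29.
  At 29: go left to 18.
    18 is a leaf — visit 18.
  At 29: go right to 39.
    Visit 39.
    At 39: go left to 2.
      2 is a leaf — visit 2.
    At 39: go right to 8.
      Visit 8.
      At 8: go left to 27.
        Visit 27.
        At 27: go left to 12.
          12 is a leaf — visit 12.
        At 27: go right to 13.
          13 is a leaf — visit 13.
      At 8: no right child.
At 5: go right to 19.
  Visit 19.
  At 19: go left to 16.
    Visit 16.
    At 16: no left child.
    At 16: go right to 34.
      Visit 34.
      At 34: go left to 37.
        Visit 37.
        At 37: go left to 11.
          11 is a leaf — visit 11.
        At 37: no right child.
      At 34: go right to 14.
        14 is a leaf — visit 14.
  At 19: no right child.

5, 29, 18, 39, 2, 8, 27, 12, 13, 19, 16, 34, 37, 11, 14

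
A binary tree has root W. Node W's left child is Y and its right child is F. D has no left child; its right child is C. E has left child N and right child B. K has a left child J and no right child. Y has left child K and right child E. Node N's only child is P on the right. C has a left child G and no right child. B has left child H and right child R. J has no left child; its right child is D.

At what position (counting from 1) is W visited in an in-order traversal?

In-order visits the left subtree, then the node, then the right subtree.
At W: go left to Y.
  At Y: go left to K.
    At K: go left to J.
      At J: no left child.
      Visit J.
      At J: go right to D.
        At D: no left child.
        Visit D.
        At D: go right to C.
          At C: go left to G.
            G is a leaf — visit G.
          Visit C.
          At C: no right child.
    Visit K.
    At K: no right child.
  Visit Y.
  At Y: go right to E.
    At E: go left to N.
      At N: no left child.
      Visit N.
      At N: go right to P.
        P is a leaf — visit P.
    Visit E.
    At E: go right to B.
      At B: go left to H.
        H is a leaf — visit H.
      Visit B.
      At B: go right to R.
        R is a leaf — visit R.
Visit W.
At W: go right to F.
  F is a leaf — visit F.
Full in-order sequence: J, D, G, C, K, Y, N, P, E, H, B, R, W, F.

13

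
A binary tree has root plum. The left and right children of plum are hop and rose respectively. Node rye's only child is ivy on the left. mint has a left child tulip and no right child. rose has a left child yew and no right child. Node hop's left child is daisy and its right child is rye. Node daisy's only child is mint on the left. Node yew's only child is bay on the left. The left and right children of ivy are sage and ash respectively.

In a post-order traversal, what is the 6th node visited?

ivy

Post-order visits the left subtree, then the right subtree, then the node.
At plum: go left to hop.
  At hop: go left to daisy.
    At daisy: go left to mint.
      At mint: go left to tulip.
        tulip is a leaf — visit tulip.
      At mint: no right child.
      Visit mint.
    At daisy: no right child.
    Visit daisy.
  At hop: go right to rye.
    At rye: go left to ivy.
      At ivy: go left to sage.
        sage is a leaf — visit sage.
      At ivy: go right to ash.
        ash is a leaf — visit ash.
      Visit ivy.
    At rye: no right child.
    Visit rye.
  Visit hop.
At plum: go right to rose.
  At rose: go left to yew.
    At yew: go left to bay.
      bay is a leaf — visit bay.
    At yew: no right child.
    Visit yew.
  At rose: no right child.
  Visit rose.
Visit plum.
Full post-order sequence: tulip, mint, daisy, sage, ash, ivy, rye, hop, bay, yew, rose, plum.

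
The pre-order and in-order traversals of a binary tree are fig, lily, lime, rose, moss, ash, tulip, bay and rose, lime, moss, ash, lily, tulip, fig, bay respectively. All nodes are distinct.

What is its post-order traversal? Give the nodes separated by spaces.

rose ash moss lime tulip lily bay fig

The first element of pre-order is the root; it splits in-order into left and right subtrees.
Root fig: left subtree has 6 nodes {rose, lime, moss, ash, lily, tulip}, right has 1 {bay}.
  Root lily: left subtree has 4 nodes {rose, lime, moss, ash}, right has 1 {tulip}.
    Root lime: left subtree has 1 node {rose}, right has 2 {moss, ash}.
      Root moss: left subtree has 0 nodes { }, right has 1 {ash}.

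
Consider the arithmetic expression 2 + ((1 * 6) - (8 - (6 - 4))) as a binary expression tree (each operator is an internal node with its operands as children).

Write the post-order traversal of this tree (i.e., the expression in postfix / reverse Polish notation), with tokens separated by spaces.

2 1 6 * 8 6 4 - - - +

Post-order on an expression tree gives postfix notation: for each operator, emit left operand, right operand, then the operator.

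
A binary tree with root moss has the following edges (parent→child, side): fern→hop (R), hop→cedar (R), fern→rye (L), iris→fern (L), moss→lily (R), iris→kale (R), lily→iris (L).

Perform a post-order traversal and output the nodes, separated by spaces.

rye cedar hop fern kale iris lily moss

Post-order visits the left subtree, then the right subtree, then the node.
At moss: no left child.
At moss: go right to lily.
  At lily: go left to iris.
    At iris: go left to fern.
      At fern: go left to rye.
        rye is a leaf — visit rye.
      At fern: go right to hop.
        At hop: no left child.
        At hop: go right to cedar.
          cedar is a leaf — visit cedar.
        Visit hop.
      Visit fern.
    At iris: go right to kale.
      kale is a leaf — visit kale.
    Visit iris.
  At lily: no right child.
  Visit lily.
Visit moss.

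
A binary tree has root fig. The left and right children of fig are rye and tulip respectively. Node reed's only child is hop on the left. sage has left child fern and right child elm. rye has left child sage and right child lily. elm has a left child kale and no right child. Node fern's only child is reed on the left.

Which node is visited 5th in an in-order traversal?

kale

In-order visits the left subtree, then the node, then the right subtree.
At fig: go left to rye.
  At rye: go left to sage.
    At sage: go left to fern.
      At fern: go left to reed.
        At reed: go left to hop.
          hop is a leaf — visit hop.
        Visit reed.
        At reed: no right child.
      Visit fern.
      At fern: no right child.
    Visit sage.
    At sage: go right to elm.
      At elm: go left to kale.
        kale is a leaf — visit kale.
      Visit elm.
      At elm: no right child.
  Visit rye.
  At rye: go right to lily.
    lily is a leaf — visit lily.
Visit fig.
At fig: go right to tulip.
  tulip is a leaf — visit tulip.
Full in-order sequence: hop, reed, fern, sage, kale, elm, rye, lily, fig, tulip.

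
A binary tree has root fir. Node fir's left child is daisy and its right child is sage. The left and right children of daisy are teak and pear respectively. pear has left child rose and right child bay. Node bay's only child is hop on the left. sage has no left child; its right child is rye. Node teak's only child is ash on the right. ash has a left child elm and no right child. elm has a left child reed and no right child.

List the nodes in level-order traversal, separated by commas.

fir, daisy, sage, teak, pear, rye, ash, rose, bay, elm, hop, reed

Level-order visits nodes level by level from the root, left to right within each level.
Level 0: fir
Level 1: daisy, sage
Level 2: teak, pear, rye
Level 3: ash, rose, bay
Level 4: elm, hop
Level 5: reed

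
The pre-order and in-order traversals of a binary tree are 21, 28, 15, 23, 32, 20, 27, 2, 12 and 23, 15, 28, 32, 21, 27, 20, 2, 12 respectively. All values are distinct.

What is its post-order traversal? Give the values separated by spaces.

23 15 32 28 27 12 2 20 21

The first element of pre-order is the root; it splits in-order into left and right subtrees.
Root 21: left subtree has 4 nodes {23, 15, 28, 32}, right has 4 {27, 20, 2, 12}.
  Root 28: left subtree has 2 nodes {23, 15}, right has 1 {32}.
    Root 15: left subtree has 1 node {23}, right has 0 { }.
  Root 20: left subtree has 1 node {27}, right has 2 {2, 12}.
    Root 2: left subtree has 0 nodes { }, right has 1 {12}.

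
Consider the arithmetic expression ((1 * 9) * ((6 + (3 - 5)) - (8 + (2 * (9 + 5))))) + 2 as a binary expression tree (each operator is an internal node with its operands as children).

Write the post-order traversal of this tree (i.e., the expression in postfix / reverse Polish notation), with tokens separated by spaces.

Post-order on an expression tree gives postfix notation: for each operator, emit left operand, right operand, then the operator.

1 9 * 6 3 5 - + 8 2 9 5 + * + - * 2 +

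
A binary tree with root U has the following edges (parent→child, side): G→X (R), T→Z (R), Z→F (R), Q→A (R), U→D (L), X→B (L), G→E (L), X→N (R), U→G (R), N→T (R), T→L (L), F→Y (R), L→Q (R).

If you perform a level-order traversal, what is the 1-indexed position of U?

1

Level-order visits nodes level by level from the root, left to right within each level.
Level 0: U
Level 1: D, G
Level 2: E, X
Level 3: B, N
Level 4: T
Level 5: L, Z
Level 6: Q, F
Level 7: A, Y
Full level-order sequence: U, D, G, E, X, B, N, T, L, Z, Q, F, A, Y.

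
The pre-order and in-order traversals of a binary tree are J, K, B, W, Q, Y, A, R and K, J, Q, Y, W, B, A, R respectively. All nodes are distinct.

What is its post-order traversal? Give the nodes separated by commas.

The first element of pre-order is the root; it splits in-order into left and right subtrees.
Root J: left subtree has 1 node {K}, right has 6 {Q, Y, W, B, A, R}.
  Root B: left subtree has 3 nodes {Q, Y, W}, right has 2 {A, R}.
    Root W: left subtree has 2 nodes {Q, Y}, right has 0 { }.
      Root Q: left subtree has 0 nodes { }, right has 1 {Y}.
    Root A: left subtree has 0 nodes { }, right has 1 {R}.

K, Y, Q, W, R, A, B, J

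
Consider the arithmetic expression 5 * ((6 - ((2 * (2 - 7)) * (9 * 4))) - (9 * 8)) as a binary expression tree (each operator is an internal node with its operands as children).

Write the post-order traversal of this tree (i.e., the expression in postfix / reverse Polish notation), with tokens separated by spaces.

5 6 2 2 7 - * 9 4 * * - 9 8 * - *

Post-order on an expression tree gives postfix notation: for each operator, emit left operand, right operand, then the operator.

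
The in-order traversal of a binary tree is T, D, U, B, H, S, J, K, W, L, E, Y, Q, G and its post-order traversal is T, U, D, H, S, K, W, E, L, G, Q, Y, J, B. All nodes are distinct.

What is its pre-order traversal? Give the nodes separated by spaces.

The last element of post-order is the root; it splits in-order into left and right subtrees.
Root B: left subtree has 3 nodes {T, D, U}, right has 10 {H, S, J, K, W, L, E, Y, Q, G}.
  Root D: left subtree has 1 node {T}, right has 1 {U}.
  Root J: left subtree has 2 nodes {H, S}, right has 7 {K, W, L, E, Y, Q, G}.
    Root S: left subtree has 1 node {H}, right has 0 { }.
    Root Y: left subtree has 4 nodes {K, W, L, E}, right has 2 {Q, G}.
      Root L: left subtree has 2 nodes {K, W}, right has 1 {E}.
        Root W: left subtree has 1 node {K}, right has 0 { }.
      Root Q: left subtree has 0 nodes { }, right has 1 {G}.

B D T U J S H Y L W K E Q G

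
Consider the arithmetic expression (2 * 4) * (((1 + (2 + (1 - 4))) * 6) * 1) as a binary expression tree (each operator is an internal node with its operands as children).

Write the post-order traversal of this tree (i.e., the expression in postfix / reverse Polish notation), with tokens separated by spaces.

2 4 * 1 2 1 4 - + + 6 * 1 * *

Post-order on an expression tree gives postfix notation: for each operator, emit left operand, right operand, then the operator.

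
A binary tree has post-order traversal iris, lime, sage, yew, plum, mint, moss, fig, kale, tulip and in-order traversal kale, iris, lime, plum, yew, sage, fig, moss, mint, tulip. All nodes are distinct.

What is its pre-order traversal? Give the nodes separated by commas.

The last element of post-order is the root; it splits in-order into left and right subtrees.
Root tulip: left subtree has 9 nodes {kale, iris, lime, plum, yew, sage, fig, moss, mint}, right has 0 { }.
  Root kale: left subtree has 0 nodes { }, right has 8 {iris, lime, plum, yew, sage, fig, moss, mint}.
    Root fig: left subtree has 5 nodes {iris, lime, plum, yew, sage}, right has 2 {moss, mint}.
      Root plum: left subtree has 2 nodes {iris, lime}, right has 2 {yew, sage}.
        Root lime: left subtree has 1 node {iris}, right has 0 { }.
        Root yew: left subtree has 0 nodes { }, right has 1 {sage}.
      Root moss: left subtree has 0 nodes { }, right has 1 {mint}.

tulip, kale, fig, plum, lime, iris, yew, sage, moss, mint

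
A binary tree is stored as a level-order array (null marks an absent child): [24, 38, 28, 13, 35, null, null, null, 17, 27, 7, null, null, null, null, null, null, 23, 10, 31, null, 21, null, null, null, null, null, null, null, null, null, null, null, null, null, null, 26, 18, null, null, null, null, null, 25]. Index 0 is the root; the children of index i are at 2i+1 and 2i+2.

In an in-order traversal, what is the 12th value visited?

In-order visits the left subtree, then the node, then the right subtree.
At 24: go left to 38.
  At 38: go left to 13.
    At 13: no left child.
    Visit 13.
    At 13: go right to 17.
      At 17: go left to 23.
        At 23: no left child.
        Visit 23.
        At 23: go right to 26.
          26 is a leaf — visit 26.
      Visit 17.
      At 17: go right to 10.
        At 10: go left to 18.
          18 is a leaf — visit 18.
        Visit 10.
        At 10: no right child.
  Visit 38.
  At 38: go right to 35.
    At 35: go left to 27.
      At 27: go left to 31.
        31 is a leaf — visit 31.
      Visit 27.
      At 27: no right child.
    Visit 35.
    At 35: go right to 7.
      At 7: go left to 21.
        At 21: go left to 25.
          25 is a leaf — visit 25.
        Visit 21.
        At 21: no right child.
      Visit 7.
      At 7: no right child.
Visit 24.
At 24: go right to 28.
  28 is a leaf — visit 28.
Full in-order sequence: 13, 23, 26, 17, 18, 10, 38, 31, 27, 35, 25, 21, 7, 24, 28.

21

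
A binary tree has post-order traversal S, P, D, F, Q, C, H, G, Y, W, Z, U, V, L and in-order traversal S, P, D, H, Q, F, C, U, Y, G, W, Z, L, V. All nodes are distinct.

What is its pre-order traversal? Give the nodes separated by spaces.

L U H D P S C Q F Z W Y G V

The last element of post-order is the root; it splits in-order into left and right subtrees.
Root L: left subtree has 12 nodes {S, P, D, H, Q, F, C, U, Y, G, W, Z}, right has 1 {V}.
  Root U: left subtree has 7 nodes {S, P, D, H, Q, F, C}, right has 4 {Y, G, W, Z}.
    Root H: left subtree has 3 nodes {S, P, D}, right has 3 {Q, F, C}.
      Root D: left subtree has 2 nodes {S, P}, right has 0 { }.
        Root P: left subtree has 1 node {S}, right has 0 { }.
      Root C: left subtree has 2 nodes {Q, F}, right has 0 { }.
        Root Q: left subtree has 0 nodes { }, right has 1 {F}.
    Root Z: left subtree has 3 nodes {Y, G, W}, right has 0 { }.
      Root W: left subtree has 2 nodes {Y, G}, right has 0 { }.
        Root Y: left subtree has 0 nodes { }, right has 1 {G}.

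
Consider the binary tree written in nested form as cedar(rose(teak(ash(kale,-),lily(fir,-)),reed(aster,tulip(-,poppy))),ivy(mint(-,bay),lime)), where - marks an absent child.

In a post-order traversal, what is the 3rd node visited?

Post-order visits the left subtree, then the right subtree, then the node.
At cedar: go left to rose.
  At rose: go left to teak.
    At teak: go left to ash.
      At ash: go left to kale.
        kale is a leaf — visit kale.
      At ash: no right child.
      Visit ash.
    At teak: go right to lily.
      At lily: go left to fir.
        fir is a leaf — visit fir.
      At lily: no right child.
      Visit lily.
    Visit teak.
  At rose: go right to reed.
    At reed: go left to aster.
      aster is a leaf — visit aster.
    At reed: go right to tulip.
      At tulip: no left child.
      At tulip: go right to poppy.
        poppy is a leaf — visit poppy.
      Visit tulip.
    Visit reed.
  Visit rose.
At cedar: go right to ivy.
  At ivy: go left to mint.
    At mint: no left child.
    At mint: go right to bay.
      bay is a leaf — visit bay.
    Visit mint.
  At ivy: go right to lime.
    lime is a leaf — visit lime.
  Visit ivy.
Visit cedar.
Full post-order sequence: kale, ash, fir, lily, teak, aster, poppy, tulip, reed, rose, bay, mint, lime, ivy, cedar.

fir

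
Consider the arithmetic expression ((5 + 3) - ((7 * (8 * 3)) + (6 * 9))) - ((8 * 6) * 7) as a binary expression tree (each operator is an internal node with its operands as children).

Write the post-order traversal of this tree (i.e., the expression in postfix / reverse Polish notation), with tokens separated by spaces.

5 3 + 7 8 3 * * 6 9 * + - 8 6 * 7 * -

Post-order on an expression tree gives postfix notation: for each operator, emit left operand, right operand, then the operator.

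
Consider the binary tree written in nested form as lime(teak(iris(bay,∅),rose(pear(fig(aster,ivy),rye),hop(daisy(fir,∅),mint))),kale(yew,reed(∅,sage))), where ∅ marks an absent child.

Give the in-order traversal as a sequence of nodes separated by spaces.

In-order visits the left subtree, then the node, then the right subtree.
At lime: go left to teak.
  At teak: go left to iris.
    At iris: go left to bay.
      bay is a leaf — visit bay.
    Visit iris.
    At iris: no right child.
  Visit teak.
  At teak: go right to rose.
    At rose: go left to pear.
      At pear: go left to fig.
        At fig: go left to aster.
          aster is a leaf — visit aster.
        Visit fig.
        At fig: go right to ivy.
          ivy is a leaf — visit ivy.
      Visit pear.
      At pear: go right to rye.
        rye is a leaf — visit rye.
    Visit rose.
    At rose: go right to hop.
      At hop: go left to daisy.
        At daisy: go left to fir.
          fir is a leaf — visit fir.
        Visit daisy.
        At daisy: no right child.
      Visit hop.
      At hop: go right to mint.
        mint is a leaf — visit mint.
Visit lime.
At lime: go right to kale.
  At kale: go left to yew.
    yew is a leaf — visit yew.
  Visit kale.
  At kale: go right to reed.
    At reed: no left child.
    Visit reed.
    At reed: go right to sage.
      sage is a leaf — visit sage.

bay iris teak aster fig ivy pear rye rose fir daisy hop mint lime yew kale reed sage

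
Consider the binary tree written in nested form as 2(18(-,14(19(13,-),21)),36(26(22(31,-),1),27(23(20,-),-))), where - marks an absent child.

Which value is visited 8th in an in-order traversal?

In-order visits the left subtree, then the node, then the right subtree.
At 2: go left to 18.
  At 18: no left child.
  Visit 18.
  At 18: go right to 14.
    At 14: go left to 19.
      At 19: go left to 13.
        13 is a leaf — visit 13.
      Visit 19.
      At 19: no right child.
    Visit 14.
    At 14: go right to 21.
      21 is a leaf — visit 21.
Visit 2.
At 2: go right to 36.
  At 36: go left to 26.
    At 26: go left to 22.
      At 22: go left to 31.
        31 is a leaf — visit 31.
      Visit 22.
      At 22: no right child.
    Visit 26.
    At 26: go right to 1.
      1 is a leaf — visit 1.
  Visit 36.
  At 36: go right to 27.
    At 27: go left to 23.
      At 23: go left to 20.
        20 is a leaf — visit 20.
      Visit 23.
      At 23: no right child.
    Visit 27.
    At 27: no right child.
Full in-order sequence: 18, 13, 19, 14, 21, 2, 31, 22, 26, 1, 36, 20, 23, 27.

22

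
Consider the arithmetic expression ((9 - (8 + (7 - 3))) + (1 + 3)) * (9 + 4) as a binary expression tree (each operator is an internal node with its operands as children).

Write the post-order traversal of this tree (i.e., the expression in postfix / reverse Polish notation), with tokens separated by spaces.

9 8 7 3 - + - 1 3 + + 9 4 + *

Post-order on an expression tree gives postfix notation: for each operator, emit left operand, right operand, then the operator.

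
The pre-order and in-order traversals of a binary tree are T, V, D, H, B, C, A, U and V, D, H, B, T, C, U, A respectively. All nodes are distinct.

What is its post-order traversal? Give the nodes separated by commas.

B, H, D, V, U, A, C, T

The first element of pre-order is the root; it splits in-order into left and right subtrees.
Root T: left subtree has 4 nodes {V, D, H, B}, right has 3 {C, U, A}.
  Root V: left subtree has 0 nodes { }, right has 3 {D, H, B}.
    Root D: left subtree has 0 nodes { }, right has 2 {H, B}.
      Root H: left subtree has 0 nodes { }, right has 1 {B}.
  Root C: left subtree has 0 nodes { }, right has 2 {U, A}.
    Root A: left subtree has 1 node {U}, right has 0 { }.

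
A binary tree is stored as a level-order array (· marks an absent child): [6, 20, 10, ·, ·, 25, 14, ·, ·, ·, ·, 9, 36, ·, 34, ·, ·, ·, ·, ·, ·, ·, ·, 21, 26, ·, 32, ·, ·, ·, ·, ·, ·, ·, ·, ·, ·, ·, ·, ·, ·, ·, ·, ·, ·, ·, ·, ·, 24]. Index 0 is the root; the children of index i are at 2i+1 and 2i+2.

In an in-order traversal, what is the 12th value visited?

In-order visits the left subtree, then the node, then the right subtree.
At 6: go left to 20.
  20 is a leaf — visit 20.
Visit 6.
At 6: go right to 10.
  At 10: go left to 25.
    At 25: go left to 9.
      At 9: go left to 21.
        At 21: no left child.
        Visit 21.
        At 21: go right to 24.
          24 is a leaf — visit 24.
      Visit 9.
      At 9: go right to 26.
        26 is a leaf — visit 26.
    Visit 25.
    At 25: go right to 36.
      At 36: no left child.
      Visit 36.
      At 36: go right to 32.
        32 is a leaf — visit 32.
  Visit 10.
  At 10: go right to 14.
    At 14: no left child.
    Visit 14.
    At 14: go right to 34.
      34 is a leaf — visit 34.
Full in-order sequence: 20, 6, 21, 24, 9, 26, 25, 36, 32, 10, 14, 34.

34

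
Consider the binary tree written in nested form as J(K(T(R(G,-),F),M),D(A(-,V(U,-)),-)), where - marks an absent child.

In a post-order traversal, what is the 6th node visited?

K

Post-order visits the left subtree, then the right subtree, then the node.
At J: go left to K.
  At K: go left to T.
    At T: go left to R.
      At R: go left to G.
        G is a leaf — visit G.
      At R: no right child.
      Visit R.
    At T: go right to F.
      F is a leaf — visit F.
    Visit T.
  At K: go right to M.
    M is a leaf — visit M.
  Visit K.
At J: go right to D.
  At D: go left to A.
    At A: no left child.
    At A: go right to V.
      At V: go left to U.
        U is a leaf — visit U.
      At V: no right child.
      Visit V.
    Visit A.
  At D: no right child.
  Visit D.
Visit J.
Full post-order sequence: G, R, F, T, M, K, U, V, A, D, J.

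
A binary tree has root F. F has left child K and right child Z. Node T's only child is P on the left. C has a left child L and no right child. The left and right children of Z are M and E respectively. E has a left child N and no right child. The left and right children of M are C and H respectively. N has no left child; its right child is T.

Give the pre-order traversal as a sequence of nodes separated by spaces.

Pre-order visits the node, then its left subtree, then its right subtree.
Visit F.
At F: go left to K.
  K is a leaf — visit K.
At F: go right to Z.
  Visit Z.
  At Z: go left to M.
    Visit M.
    At M: go left to C.
      Visit C.
      At C: go left to L.
        L is a leaf — visit L.
      At C: no right child.
    At M: go right to H.
      H is a leaf — visit H.
  At Z: go right to E.
    Visit E.
    At E: go left to N.
      Visit N.
      At N: no left child.
      At N: go right to T.
        Visit T.
        At T: go left to P.
          P is a leaf — visit P.
        At T: no right child.
    At E: no right child.

F K Z M C L H E N T P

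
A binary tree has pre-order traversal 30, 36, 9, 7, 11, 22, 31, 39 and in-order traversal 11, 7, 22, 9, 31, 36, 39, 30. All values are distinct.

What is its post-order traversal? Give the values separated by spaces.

11 22 7 31 9 39 36 30

The first element of pre-order is the root; it splits in-order into left and right subtrees.
Root 30: left subtree has 7 nodes {11, 7, 22, 9, 31, 36, 39}, right has 0 { }.
  Root 36: left subtree has 5 nodes {11, 7, 22, 9, 31}, right has 1 {39}.
    Root 9: left subtree has 3 nodes {11, 7, 22}, right has 1 {31}.
      Root 7: left subtree has 1 node {11}, right has 1 {22}.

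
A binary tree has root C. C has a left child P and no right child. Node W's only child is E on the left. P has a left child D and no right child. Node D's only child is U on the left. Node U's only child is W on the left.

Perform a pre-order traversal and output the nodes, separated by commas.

Pre-order visits the node, then its left subtree, then its right subtree.
Visit C.
At C: go left to P.
  Visit P.
  At P: go left to D.
    Visit D.
    At D: go left to U.
      Visit U.
      At U: go left to W.
        Visit W.
        At W: go left to E.
          E is a leaf — visit E.
        At W: no right child.
      At U: no right child.
    At D: no right child.
  At P: no right child.
At C: no right child.

C, P, D, U, W, E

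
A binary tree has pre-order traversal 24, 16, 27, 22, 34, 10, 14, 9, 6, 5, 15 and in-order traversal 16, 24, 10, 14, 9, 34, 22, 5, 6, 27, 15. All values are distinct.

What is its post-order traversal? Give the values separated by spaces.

The first element of pre-order is the root; it splits in-order into left and right subtrees.
Root 24: left subtree has 1 node {16}, right has 9 {10, 14, 9, 34, 22, 5, 6, 27, 15}.
  Root 27: left subtree has 7 nodes {10, 14, 9, 34, 22, 5, 6}, right has 1 {15}.
    Root 22: left subtree has 4 nodes {10, 14, 9, 34}, right has 2 {5, 6}.
      Root 34: left subtree has 3 nodes {10, 14, 9}, right has 0 { }.
        Root 10: left subtree has 0 nodes { }, right has 2 {14, 9}.
          Root 14: left subtree has 0 nodes { }, right has 1 {9}.
      Root 6: left subtree has 1 node {5}, right has 0 { }.

16 9 14 10 34 5 6 22 15 27 24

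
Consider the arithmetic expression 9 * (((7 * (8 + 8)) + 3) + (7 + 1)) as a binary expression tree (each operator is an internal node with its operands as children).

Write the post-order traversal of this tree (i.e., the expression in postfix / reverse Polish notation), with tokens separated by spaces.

9 7 8 8 + * 3 + 7 1 + + *

Post-order on an expression tree gives postfix notation: for each operator, emit left operand, right operand, then the operator.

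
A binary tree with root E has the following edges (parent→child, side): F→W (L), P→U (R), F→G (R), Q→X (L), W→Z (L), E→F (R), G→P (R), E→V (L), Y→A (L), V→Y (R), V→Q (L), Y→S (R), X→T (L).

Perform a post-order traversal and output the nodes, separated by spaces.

Post-order visits the left subtree, then the right subtree, then the node.
At E: go left to V.
  At V: go left to Q.
    At Q: go left to X.
      At X: go left to T.
        T is a leaf — visit T.
      At X: no right child.
      Visit X.
    At Q: no right child.
    Visit Q.
  At V: go right to Y.
    At Y: go left to A.
      A is a leaf — visit A.
    At Y: go right to S.
      S is a leaf — visit S.
    Visit Y.
  Visit V.
At E: go right to F.
  At F: go left to W.
    At W: go left to Z.
      Z is a leaf — visit Z.
    At W: no right child.
    Visit W.
  At F: go right to G.
    At G: no left child.
    At G: go right to P.
      At P: no left child.
      At P: go right to U.
        U is a leaf — visit U.
      Visit P.
    Visit G.
  Visit F.
Visit E.

T X Q A S Y V Z W U P G F E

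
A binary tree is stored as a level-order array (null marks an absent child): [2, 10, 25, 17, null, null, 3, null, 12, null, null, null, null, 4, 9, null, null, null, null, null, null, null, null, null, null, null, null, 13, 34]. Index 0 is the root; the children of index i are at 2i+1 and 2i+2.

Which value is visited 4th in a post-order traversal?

Post-order visits the left subtree, then the right subtree, then the node.
At 2: go left to 10.
  At 10: go left to 17.
    At 17: no left child.
    At 17: go right to 12.
      12 is a leaf — visit 12.
    Visit 17.
  At 10: no right child.
  Visit 10.
At 2: go right to 25.
  At 25: no left child.
  At 25: go right to 3.
    At 3: go left to 4.
      At 4: go left to 13.
        13 is a leaf — visit 13.
      At 4: go right to 34.
        34 is a leaf — visit 34.
      Visit 4.
    At 3: go right to 9.
      9 is a leaf — visit 9.
    Visit 3.
  Visit 25.
Visit 2.
Full post-order sequence: 12, 17, 10, 13, 34, 4, 9, 3, 25, 2.

13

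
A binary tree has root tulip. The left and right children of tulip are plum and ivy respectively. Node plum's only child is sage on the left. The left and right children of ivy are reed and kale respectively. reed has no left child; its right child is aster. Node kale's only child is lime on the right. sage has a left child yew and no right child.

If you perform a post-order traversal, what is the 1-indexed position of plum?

3

Post-order visits the left subtree, then the right subtree, then the node.
At tulip: go left to plum.
  At plum: go left to sage.
    At sage: go left to yew.
      yew is a leaf — visit yew.
    At sage: no right child.
    Visit sage.
  At plum: no right child.
  Visit plum.
At tulip: go right to ivy.
  At ivy: go left to reed.
    At reed: no left child.
    At reed: go right to aster.
      aster is a leaf — visit aster.
    Visit reed.
  At ivy: go right to kale.
    At kale: no left child.
    At kale: go right to lime.
      lime is a leaf — visit lime.
    Visit kale.
  Visit ivy.
Visit tulip.
Full post-order sequence: yew, sage, plum, aster, reed, lime, kale, ivy, tulip.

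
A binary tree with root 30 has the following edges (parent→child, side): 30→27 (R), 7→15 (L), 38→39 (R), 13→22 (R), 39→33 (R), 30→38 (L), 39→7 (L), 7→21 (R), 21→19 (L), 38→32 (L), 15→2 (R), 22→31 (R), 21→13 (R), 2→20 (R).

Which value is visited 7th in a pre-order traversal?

Pre-order visits the node, then its left subtree, then its right subtree.
Visit 30.
At 30: go left to 38.
  Visit 38.
  At 38: go left to 32.
    32 is a leaf — visit 32.
  At 38: go right to 39.
    Visit 39.
    At 39: go left to 7.
      Visit 7.
      At 7: go left to 15.
        Visit 15.
        At 15: no left child.
        At 15: go right to 2.
          Visit 2.
          At 2: no left child.
          At 2: go right to 20.
            20 is a leaf — visit 20.
      At 7: go right to 21.
        Visit 21.
        At 21: go left to 19.
          19 is a leaf — visit 19.
        At 21: go right to 13.
          Visit 13.
          At 13: no left child.
          At 13: go right to 22.
            Visit 22.
            At 22: no left child.
            At 22: go right to 31.
              31 is a leaf — visit 31.
    At 39: go right to 33.
      33 is a leaf — visit 33.
At 30: go right to 27.
  27 is a leaf — visit 27.
Full pre-order sequence: 30, 38, 32, 39, 7, 15, 2, 20, 21, 19, 13, 22, 31, 33, 27.

2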